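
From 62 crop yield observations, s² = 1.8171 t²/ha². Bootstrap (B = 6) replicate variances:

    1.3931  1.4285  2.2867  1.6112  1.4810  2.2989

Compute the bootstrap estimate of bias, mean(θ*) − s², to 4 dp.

mean(θ*) = (1.3931 + 1.4285 + 2.2867 + 1.6112 + 1.4810 + 2.2989) / 6 = 1.74990
bias = 1.74990 − 1.8171

bias = −0.0672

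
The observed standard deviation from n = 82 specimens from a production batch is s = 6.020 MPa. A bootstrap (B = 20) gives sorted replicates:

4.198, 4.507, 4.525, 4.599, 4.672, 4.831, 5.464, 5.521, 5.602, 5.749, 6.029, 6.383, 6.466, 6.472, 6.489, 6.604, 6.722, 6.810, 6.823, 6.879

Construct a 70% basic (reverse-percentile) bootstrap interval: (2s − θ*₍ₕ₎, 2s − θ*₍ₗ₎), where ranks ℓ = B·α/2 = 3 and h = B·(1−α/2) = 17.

(5.318, 7.515)

Percentile endpoints at ranks 3 and 17: θ*₍3₎ = 4.525, θ*₍17₎ = 6.722.
Basic interval reflects these around s:
  lower = 2 × 6.020 − 6.722 = 5.318
  upper = 2 × 6.020 − 4.525 = 7.515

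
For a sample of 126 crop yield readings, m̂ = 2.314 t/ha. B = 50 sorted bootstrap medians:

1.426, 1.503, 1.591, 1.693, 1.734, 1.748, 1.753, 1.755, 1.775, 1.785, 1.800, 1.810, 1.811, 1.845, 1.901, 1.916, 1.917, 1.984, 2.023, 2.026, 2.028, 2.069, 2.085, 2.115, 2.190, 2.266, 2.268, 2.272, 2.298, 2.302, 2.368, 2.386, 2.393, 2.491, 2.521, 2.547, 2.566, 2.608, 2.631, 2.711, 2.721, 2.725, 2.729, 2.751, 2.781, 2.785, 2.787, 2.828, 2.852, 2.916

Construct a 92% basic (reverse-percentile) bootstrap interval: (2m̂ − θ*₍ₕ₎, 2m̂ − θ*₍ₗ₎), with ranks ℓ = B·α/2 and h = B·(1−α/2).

Percentile endpoints at ranks 2 and 48: θ*₍2₎ = 1.503, θ*₍48₎ = 2.828.
Basic interval reflects these around m̂:
  lower = 2 × 2.314 − 2.828 = 1.800
  upper = 2 × 2.314 − 1.503 = 3.125

(1.800, 3.125)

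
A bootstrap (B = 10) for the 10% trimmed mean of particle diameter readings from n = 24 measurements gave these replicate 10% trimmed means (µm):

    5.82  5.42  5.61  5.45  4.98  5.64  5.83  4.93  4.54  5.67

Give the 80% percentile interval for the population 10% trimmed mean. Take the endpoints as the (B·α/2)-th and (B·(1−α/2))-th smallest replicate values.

(4.54, 5.82)

Sorted replicates: 4.54, 4.93, 4.98, 5.42, 5.45, 5.61, 5.64, 5.67, 5.82, 5.83
α = 0.20; lower rank = 10 × 0.100 = 1; upper rank = 10 × 0.900 = 9.
The 1st smallest replicate is 4.54; the 9th is 5.82.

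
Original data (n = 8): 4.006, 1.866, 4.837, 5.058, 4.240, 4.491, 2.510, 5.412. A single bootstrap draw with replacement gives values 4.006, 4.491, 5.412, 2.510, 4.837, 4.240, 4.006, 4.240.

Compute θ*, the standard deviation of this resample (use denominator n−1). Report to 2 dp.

Mean = 4.2177; sum of squared deviations = 4.8914
s² = 4.8914 / 7 = 0.6988
s = √0.6988 = 0.84

θ* = 0.84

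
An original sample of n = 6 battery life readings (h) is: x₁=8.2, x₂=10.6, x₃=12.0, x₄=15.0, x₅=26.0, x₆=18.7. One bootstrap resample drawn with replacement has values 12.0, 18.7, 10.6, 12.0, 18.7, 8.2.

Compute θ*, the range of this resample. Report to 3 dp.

Range = 18.7 − 8.2 = 10.500

θ* = 10.500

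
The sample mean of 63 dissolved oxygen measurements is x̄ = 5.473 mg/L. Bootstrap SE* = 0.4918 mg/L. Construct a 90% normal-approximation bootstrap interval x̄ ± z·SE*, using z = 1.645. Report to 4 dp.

Margin = 1.645 × 0.4918 = 0.80901
Interval: 5.473 ± 0.80901

(4.6640, 6.2820)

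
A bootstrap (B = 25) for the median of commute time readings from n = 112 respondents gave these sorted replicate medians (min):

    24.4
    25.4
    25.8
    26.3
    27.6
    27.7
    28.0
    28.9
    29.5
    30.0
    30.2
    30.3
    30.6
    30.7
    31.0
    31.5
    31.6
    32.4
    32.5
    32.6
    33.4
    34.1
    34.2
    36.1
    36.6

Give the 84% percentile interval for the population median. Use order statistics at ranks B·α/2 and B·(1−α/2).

(25.4, 34.2)

α = 0.16; lower rank = 25 × 0.080 = 2; upper rank = 25 × 0.920 = 23.
The 2nd smallest replicate is 25.4; the 23rd is 34.2.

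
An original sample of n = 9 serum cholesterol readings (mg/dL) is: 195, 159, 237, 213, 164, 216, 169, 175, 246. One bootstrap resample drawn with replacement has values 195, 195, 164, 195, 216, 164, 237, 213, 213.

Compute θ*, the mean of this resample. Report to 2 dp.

θ* = 199.11

Mean = (195 + 195 + 164 + 195 + 216 + 164 + 237 + 213 + 213) / 9 = 1792.0 / 9 = 199.11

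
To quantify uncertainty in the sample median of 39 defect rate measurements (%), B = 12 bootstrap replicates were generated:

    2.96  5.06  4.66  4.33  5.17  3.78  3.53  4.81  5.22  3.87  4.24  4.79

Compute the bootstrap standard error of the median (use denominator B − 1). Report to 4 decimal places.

Bootstrap SE is the standard deviation of the 12 replicate medians.
Mean of replicates: (2.96 + 5.06 + 4.66 + 4.33 + 5.17 + 3.78 + 3.53 + 4.81 + 5.22 + 3.87 + 4.24 + 4.79) / 12 = 52.42000 / 12 = 4.36833
Sum of squared deviations: (−1.40833)² + (+0.69167)² + (+0.29167)² + (−0.03833)² + (+0.80167)² + (−0.58833)² + (−0.83833)² + (+0.44167)² + (+0.85167)² + (−0.49833)² + (−0.12833)² + (+0.42167)² = 5.60297
Variance = 5.60297 / 11 = 0.50936
SE* = √0.50936

SE* = 0.7137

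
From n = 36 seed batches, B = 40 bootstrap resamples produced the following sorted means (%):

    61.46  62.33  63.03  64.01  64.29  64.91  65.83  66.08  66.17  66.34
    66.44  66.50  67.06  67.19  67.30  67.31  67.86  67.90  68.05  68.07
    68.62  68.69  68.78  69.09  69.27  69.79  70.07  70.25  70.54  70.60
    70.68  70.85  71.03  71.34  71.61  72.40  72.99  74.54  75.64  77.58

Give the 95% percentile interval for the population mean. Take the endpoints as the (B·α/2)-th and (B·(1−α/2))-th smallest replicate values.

(61.46, 75.64)

α = 0.05; lower rank = 40 × 0.025 = 1; upper rank = 40 × 0.975 = 39.
The 1st smallest replicate is 61.46; the 39th is 75.64.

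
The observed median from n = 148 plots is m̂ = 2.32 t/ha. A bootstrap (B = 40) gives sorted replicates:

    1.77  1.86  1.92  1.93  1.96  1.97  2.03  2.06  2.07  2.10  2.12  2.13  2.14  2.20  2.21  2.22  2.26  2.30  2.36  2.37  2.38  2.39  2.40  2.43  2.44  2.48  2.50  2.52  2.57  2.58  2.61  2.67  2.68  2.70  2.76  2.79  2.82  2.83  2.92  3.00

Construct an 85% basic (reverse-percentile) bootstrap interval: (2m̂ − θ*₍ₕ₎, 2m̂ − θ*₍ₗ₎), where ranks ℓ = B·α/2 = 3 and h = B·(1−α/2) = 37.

Percentile endpoints at ranks 3 and 37: θ*₍3₎ = 1.92, θ*₍37₎ = 2.82.
Basic interval reflects these around m̂:
  lower = 2 × 2.32 − 2.82 = 1.82
  upper = 2 × 2.32 − 1.92 = 2.72

(1.82, 2.72)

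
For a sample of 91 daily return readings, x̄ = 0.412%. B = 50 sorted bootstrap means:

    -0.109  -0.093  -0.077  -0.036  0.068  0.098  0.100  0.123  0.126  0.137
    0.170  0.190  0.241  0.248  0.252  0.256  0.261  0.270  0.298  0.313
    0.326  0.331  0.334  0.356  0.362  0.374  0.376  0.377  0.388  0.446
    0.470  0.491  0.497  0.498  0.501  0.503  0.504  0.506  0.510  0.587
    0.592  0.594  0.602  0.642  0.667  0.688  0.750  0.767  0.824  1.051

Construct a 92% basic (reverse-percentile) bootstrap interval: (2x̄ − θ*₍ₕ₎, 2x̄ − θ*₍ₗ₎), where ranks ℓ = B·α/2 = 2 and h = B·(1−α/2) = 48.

(0.057, 0.917)

Percentile endpoints at ranks 2 and 48: θ*₍2₎ = -0.093, θ*₍48₎ = 0.767.
Basic interval reflects these around x̄:
  lower = 2 × 0.412 − 0.767 = 0.057
  upper = 2 × 0.412 − -0.093 = 0.917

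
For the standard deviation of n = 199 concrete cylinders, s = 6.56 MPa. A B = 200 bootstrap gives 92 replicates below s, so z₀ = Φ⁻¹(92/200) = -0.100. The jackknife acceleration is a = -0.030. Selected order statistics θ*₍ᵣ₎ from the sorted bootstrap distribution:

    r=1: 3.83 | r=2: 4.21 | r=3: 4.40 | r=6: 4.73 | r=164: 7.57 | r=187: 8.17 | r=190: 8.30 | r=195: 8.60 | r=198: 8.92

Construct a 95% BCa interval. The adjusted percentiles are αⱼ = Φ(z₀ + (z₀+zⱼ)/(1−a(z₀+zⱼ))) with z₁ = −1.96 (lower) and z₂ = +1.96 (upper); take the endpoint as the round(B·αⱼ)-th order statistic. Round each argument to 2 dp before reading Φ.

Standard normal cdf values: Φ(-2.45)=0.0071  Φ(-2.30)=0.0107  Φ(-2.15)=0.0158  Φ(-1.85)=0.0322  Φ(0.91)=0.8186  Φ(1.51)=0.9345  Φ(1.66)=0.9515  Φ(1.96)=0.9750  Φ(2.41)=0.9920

Lower: z₀ + z₁ = -0.100 + (-1.960) = -2.060; 1 − a(z₀+z₁) = 1 − (-0.030)(-2.060) = 0.9382; argument = -0.100 + (-2.060)/0.9382 = -2.2957 → -2.30.
α₁ = Φ(-2.30) = 0.0107; rank = round(200 × 0.0107) = 2; θ*₍2₎ = 4.21.
Upper: z₀ + z₂ = 1.860; 1 − a(z₀+z₂) = 1.0558; argument = 1.6617 → 1.66; α₂ = 0.9515; rank = 190; θ*₍190₎ = 8.30.

(4.21, 8.30)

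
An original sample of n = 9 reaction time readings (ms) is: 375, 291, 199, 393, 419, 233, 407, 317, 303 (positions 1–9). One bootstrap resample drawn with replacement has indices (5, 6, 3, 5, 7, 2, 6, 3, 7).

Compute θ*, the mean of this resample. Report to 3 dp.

θ* = 311.889

Resample values: 419, 233, 199, 419, 407, 291, 233, 199, 407.
Mean = (419 + 233 + 199 + 419 + 407 + 291 + 233 + 199 + 407) / 9 = 2807.0 / 9 = 311.889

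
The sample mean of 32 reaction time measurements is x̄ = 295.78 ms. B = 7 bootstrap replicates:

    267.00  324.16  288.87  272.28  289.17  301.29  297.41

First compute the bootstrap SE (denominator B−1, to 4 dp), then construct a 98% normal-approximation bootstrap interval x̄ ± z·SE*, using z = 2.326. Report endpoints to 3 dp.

(251.449, 340.111)

Mean of replicates = 291.4543; sum of squared deviations = 2179.4374; SE* = √(2179.4374/6) = 19.0588
Margin = 2.326 × 19.0588 = 44.3308
Interval: 295.78 ± 44.3308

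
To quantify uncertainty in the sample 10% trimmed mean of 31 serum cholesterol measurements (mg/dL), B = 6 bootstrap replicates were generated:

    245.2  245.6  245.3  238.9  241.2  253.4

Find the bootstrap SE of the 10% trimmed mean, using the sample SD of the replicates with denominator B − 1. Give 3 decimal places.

Bootstrap SE is the standard deviation of the 6 replicate 10% trimmed means.
Mean of replicates: (245.2 + 245.6 + 245.3 + 238.9 + 241.2 + 253.4) / 6 = 1469.6000 / 6 = 244.9333
Sum of squared deviations: (+0.2667)² + (+0.6667)² + (+0.3667)² + (−6.0333)² + (−3.7333)² + (+8.4667)² = 122.6733
Variance = 122.6733 / 5 = 24.5347
SE* = √24.5347

SE* = 4.953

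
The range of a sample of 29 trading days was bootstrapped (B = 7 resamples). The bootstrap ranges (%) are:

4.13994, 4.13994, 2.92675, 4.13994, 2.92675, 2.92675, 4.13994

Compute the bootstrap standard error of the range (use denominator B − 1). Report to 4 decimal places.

Bootstrap SE is the standard deviation of the 7 replicate ranges.
Mean of replicates: (4.13994 + 4.13994 + 2.92675 + 4.13994 + 2.92675 + 2.92675 + 4.13994) / 7 = 25.340010 / 7 = 3.620001
Sum of squared deviations: (+0.519939)² + (+0.519939)² + (−0.693251)² + (+0.519939)² + (−0.693251)² + (−0.693251)² + (+0.519939)² = 2.523137
Variance = 2.523137 / 6 = 0.420523
SE* = √0.420523

SE* = 0.6485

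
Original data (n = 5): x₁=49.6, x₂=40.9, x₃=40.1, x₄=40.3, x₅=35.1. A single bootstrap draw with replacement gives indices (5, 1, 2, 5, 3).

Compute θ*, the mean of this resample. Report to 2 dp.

Resample values: 35.1, 49.6, 40.9, 35.1, 40.1.
Mean = (35.1 + 49.6 + 40.9 + 35.1 + 40.1) / 5 = 200.80 / 5 = 40.16

θ* = 40.16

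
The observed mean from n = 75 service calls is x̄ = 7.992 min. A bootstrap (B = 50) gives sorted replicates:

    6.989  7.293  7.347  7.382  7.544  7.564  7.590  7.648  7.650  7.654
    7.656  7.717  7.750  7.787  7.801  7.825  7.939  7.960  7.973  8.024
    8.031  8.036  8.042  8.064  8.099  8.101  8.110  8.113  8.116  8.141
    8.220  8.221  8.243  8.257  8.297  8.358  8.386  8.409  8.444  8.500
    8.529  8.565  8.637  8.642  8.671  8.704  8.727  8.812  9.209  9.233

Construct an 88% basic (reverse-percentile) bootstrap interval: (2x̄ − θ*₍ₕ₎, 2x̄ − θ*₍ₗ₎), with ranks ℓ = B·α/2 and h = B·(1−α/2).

Percentile endpoints at ranks 3 and 47: θ*₍3₎ = 7.347, θ*₍47₎ = 8.727.
Basic interval reflects these around x̄:
  lower = 2 × 7.992 − 8.727 = 7.257
  upper = 2 × 7.992 − 7.347 = 8.637

(7.257, 8.637)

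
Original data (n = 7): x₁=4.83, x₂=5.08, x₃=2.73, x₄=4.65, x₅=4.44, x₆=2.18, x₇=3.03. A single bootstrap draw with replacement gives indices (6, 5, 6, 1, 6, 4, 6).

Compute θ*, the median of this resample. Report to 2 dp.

θ* = 2.18

Resample values: 2.18, 4.44, 2.18, 4.83, 2.18, 4.65, 2.18.
Sorted: 2.18, 2.18, 2.18, 2.18, 4.44, 4.65, 4.83
Median = middle value = 2.18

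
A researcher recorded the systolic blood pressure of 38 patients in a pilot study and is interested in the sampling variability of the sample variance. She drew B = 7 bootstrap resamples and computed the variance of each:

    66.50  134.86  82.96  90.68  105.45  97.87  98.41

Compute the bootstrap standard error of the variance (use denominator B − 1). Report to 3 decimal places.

Bootstrap SE is the standard deviation of the 7 replicate variances.
Mean of replicates: (66.50 + 134.86 + 82.96 + 90.68 + 105.45 + 97.87 + 98.41) / 7 = 676.7300 / 7 = 96.6757
Sum of squared deviations: (−30.1757)² + (+38.1843)² + (−13.7157)² + (−5.9957)² + (+8.7743)² + (+1.1943)² + (+1.7343)² = 2674.1050
Variance = 2674.1050 / 6 = 445.6842
SE* = √445.6842

SE* = 21.111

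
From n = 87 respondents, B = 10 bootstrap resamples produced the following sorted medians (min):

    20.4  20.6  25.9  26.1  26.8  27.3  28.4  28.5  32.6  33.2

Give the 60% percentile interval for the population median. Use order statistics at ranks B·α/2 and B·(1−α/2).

(20.6, 28.5)

α = 0.40; lower rank = 10 × 0.200 = 2; upper rank = 10 × 0.800 = 8.
The 2nd smallest replicate is 20.6; the 8th is 28.5.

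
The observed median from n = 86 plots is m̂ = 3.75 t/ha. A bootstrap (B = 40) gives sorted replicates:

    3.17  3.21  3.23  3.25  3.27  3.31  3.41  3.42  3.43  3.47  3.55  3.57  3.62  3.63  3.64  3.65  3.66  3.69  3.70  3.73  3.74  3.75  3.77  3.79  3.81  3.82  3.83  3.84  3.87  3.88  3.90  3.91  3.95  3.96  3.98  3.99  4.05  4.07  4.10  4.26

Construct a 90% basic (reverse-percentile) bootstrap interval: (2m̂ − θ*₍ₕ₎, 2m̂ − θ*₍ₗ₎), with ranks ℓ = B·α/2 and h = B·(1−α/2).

Percentile endpoints at ranks 2 and 38: θ*₍2₎ = 3.21, θ*₍38₎ = 4.07.
Basic interval reflects these around m̂:
  lower = 2 × 3.75 − 4.07 = 3.43
  upper = 2 × 3.75 − 3.21 = 4.29

(3.43, 4.29)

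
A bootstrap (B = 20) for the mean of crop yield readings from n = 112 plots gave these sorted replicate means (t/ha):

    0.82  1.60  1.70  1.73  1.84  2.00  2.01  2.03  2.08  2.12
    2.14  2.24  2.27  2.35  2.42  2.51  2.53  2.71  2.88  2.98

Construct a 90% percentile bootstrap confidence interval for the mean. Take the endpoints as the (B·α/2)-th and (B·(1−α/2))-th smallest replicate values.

(0.82, 2.88)

α = 0.10; lower rank = 20 × 0.050 = 1; upper rank = 20 × 0.950 = 19.
The 1st smallest replicate is 0.82; the 19th is 2.88.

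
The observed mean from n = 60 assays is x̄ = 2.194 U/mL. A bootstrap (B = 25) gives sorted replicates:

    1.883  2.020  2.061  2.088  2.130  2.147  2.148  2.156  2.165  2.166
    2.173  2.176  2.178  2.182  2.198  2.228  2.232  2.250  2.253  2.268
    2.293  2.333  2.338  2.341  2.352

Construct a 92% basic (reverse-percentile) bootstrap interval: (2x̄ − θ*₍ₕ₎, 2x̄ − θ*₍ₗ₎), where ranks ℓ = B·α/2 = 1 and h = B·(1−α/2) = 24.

Percentile endpoints at ranks 1 and 24: θ*₍1₎ = 1.883, θ*₍24₎ = 2.341.
Basic interval reflects these around x̄:
  lower = 2 × 2.194 − 2.341 = 2.047
  upper = 2 × 2.194 − 1.883 = 2.505

(2.047, 2.505)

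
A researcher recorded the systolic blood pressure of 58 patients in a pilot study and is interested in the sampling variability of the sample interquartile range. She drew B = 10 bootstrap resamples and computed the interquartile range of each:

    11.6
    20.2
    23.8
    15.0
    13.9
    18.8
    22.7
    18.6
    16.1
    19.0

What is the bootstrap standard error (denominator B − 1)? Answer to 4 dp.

Bootstrap SE is the standard deviation of the 10 replicate interquartile ranges.
Mean of replicates: (11.6 + 20.2 + 23.8 + 15.0 + 13.9 + 18.8 + 22.7 + 18.6 + 16.1 + 19.0) / 10 = 179.70000 / 10 = 17.97000
Sum of squared deviations: (−6.37000)² + (+2.23000)² + (+5.83000)² + (−2.97000)² + (−4.07000)² + (+0.83000)² + (+4.73000)² + (+0.63000)² + (−1.87000)² + (+1.03000)² = 132.94100
Variance = 132.94100 / 9 = 14.77122
SE* = √14.77122

SE* = 3.8433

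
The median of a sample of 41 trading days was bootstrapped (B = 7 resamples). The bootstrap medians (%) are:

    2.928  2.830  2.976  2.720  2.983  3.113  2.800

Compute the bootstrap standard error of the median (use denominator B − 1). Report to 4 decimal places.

SE* = 0.1328

Bootstrap SE is the standard deviation of the 7 replicate medians.
Mean of replicates: (2.928 + 2.830 + 2.976 + 2.720 + 2.983 + 3.113 + 2.800) / 7 = 20.35000 / 7 = 2.90714
Sum of squared deviations: (+0.02086)² + (−0.07714)² + (+0.06886)² + (−0.18714)² + (+0.07586)² + (+0.20586)² + (−0.10714)² = 0.10576
Variance = 0.10576 / 6 = 0.01763
SE* = √0.01763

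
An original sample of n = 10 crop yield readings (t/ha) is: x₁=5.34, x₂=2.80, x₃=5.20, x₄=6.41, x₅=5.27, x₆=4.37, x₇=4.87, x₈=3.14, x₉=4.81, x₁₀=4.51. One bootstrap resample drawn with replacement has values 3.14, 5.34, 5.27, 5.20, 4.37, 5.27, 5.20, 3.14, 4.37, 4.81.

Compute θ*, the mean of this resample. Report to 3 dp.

Mean = (3.14 + 5.34 + 5.27 + 5.20 + 4.37 + 5.27 + 5.20 + 3.14 + 4.37 + 4.81) / 10 = 46.110 / 10 = 4.611

θ* = 4.611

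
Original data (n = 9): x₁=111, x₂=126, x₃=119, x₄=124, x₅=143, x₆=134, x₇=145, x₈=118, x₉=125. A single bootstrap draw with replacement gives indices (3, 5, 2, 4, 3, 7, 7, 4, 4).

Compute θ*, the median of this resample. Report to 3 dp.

Resample values: 119, 143, 126, 124, 119, 145, 145, 124, 124.
Sorted: 119, 119, 124, 124, 124, 126, 143, 145, 145
Median = middle value = 124.000

θ* = 124.000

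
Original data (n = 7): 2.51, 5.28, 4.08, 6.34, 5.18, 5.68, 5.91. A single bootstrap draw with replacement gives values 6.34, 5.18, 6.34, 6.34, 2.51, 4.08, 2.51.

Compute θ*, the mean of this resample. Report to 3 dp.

Mean = (6.34 + 5.18 + 6.34 + 6.34 + 2.51 + 4.08 + 2.51) / 7 = 33.300 / 7 = 4.757

θ* = 4.757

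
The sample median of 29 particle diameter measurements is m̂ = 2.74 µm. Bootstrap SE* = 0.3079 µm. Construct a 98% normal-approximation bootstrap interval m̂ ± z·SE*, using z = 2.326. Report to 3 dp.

(2.024, 3.456)

Margin = 2.326 × 0.3079 = 0.7162
Interval: 2.74 ± 0.7162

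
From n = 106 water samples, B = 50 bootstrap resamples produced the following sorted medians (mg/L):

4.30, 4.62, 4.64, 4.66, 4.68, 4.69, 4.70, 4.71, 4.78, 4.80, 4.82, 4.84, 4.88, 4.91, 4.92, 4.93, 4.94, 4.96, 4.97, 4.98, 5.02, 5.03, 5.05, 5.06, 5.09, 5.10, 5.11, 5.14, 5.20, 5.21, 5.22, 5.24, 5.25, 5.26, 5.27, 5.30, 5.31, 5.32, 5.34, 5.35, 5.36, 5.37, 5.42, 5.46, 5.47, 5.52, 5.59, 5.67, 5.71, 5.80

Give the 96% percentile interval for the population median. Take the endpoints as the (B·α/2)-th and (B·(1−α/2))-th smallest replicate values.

α = 0.04; lower rank = 50 × 0.020 = 1; upper rank = 50 × 0.980 = 49.
The 1st smallest replicate is 4.30; the 49th is 5.71.

(4.30, 5.71)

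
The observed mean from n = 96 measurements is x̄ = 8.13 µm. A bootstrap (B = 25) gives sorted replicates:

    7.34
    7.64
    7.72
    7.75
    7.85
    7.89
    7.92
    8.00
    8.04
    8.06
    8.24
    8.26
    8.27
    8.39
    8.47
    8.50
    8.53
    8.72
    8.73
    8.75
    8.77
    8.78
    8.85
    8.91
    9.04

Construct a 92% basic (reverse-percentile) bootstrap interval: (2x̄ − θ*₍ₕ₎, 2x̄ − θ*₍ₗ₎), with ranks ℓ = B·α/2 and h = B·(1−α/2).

Percentile endpoints at ranks 1 and 24: θ*₍1₎ = 7.34, θ*₍24₎ = 8.91.
Basic interval reflects these around x̄:
  lower = 2 × 8.13 − 8.91 = 7.35
  upper = 2 × 8.13 − 7.34 = 8.92

(7.35, 8.92)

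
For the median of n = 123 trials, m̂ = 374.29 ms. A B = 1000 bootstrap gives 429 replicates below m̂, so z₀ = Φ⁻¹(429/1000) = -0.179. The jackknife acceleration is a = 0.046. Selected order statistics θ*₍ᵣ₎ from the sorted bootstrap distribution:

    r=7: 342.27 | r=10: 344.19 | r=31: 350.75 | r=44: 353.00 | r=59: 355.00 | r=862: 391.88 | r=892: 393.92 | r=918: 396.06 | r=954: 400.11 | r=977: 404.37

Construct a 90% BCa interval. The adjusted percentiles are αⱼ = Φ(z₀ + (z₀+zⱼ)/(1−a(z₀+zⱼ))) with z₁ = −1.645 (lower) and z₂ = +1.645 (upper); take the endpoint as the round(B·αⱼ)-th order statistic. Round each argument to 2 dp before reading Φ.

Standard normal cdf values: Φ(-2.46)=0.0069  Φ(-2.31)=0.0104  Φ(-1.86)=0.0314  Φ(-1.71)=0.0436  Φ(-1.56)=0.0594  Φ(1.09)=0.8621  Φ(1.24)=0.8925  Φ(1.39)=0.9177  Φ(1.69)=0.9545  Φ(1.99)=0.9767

Lower: z₀ + z₁ = -0.179 + (-1.645) = -1.824; 1 − a(z₀+z₁) = 1 − (0.046)(-1.824) = 1.0839; argument = -0.179 + (-1.824)/1.0839 = -1.8618 → -1.86.
α₁ = Φ(-1.86) = 0.0314; rank = round(1000 × 0.0314) = 31; θ*₍31₎ = 350.75.
Upper: z₀ + z₂ = 1.466; 1 − a(z₀+z₂) = 0.9326; argument = 1.3930 → 1.39; α₂ = 0.9177; rank = 918; θ*₍918₎ = 396.06.

(350.75, 396.06)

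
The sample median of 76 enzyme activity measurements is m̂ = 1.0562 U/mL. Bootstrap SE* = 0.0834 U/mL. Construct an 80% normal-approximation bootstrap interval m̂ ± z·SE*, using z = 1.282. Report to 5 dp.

Margin = 1.282 × 0.0834 = 0.106919
Interval: 1.0562 ± 0.106919

(0.94928, 1.16312)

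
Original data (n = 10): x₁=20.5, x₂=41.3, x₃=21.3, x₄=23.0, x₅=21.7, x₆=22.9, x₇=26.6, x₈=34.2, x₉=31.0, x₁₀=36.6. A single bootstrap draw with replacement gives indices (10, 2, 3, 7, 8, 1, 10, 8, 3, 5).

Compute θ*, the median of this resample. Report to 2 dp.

Resample values: 36.6, 41.3, 21.3, 26.6, 34.2, 20.5, 36.6, 34.2, 21.3, 21.7.
Sorted: 20.5, 21.3, 21.3, 21.7, 26.6, 34.2, 34.2, 36.6, 36.6, 41.3
Median = average of the two middle values = 30.40

θ* = 30.40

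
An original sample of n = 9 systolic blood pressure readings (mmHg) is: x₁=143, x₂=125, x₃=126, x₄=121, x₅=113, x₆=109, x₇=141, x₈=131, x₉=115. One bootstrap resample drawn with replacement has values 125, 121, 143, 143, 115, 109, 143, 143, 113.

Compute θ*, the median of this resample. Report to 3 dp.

Sorted: 109, 113, 115, 121, 125, 143, 143, 143, 143
Median = middle value = 125.000

θ* = 125.000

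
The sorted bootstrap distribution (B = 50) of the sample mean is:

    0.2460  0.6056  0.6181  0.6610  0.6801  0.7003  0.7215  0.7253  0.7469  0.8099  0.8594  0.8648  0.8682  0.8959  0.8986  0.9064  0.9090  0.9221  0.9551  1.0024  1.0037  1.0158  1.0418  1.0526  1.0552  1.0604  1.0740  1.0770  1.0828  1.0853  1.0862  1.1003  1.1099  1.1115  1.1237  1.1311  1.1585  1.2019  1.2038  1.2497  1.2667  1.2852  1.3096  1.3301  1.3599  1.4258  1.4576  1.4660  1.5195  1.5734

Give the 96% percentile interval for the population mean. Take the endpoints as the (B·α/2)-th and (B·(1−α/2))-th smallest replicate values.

α = 0.04; lower rank = 50 × 0.020 = 1; upper rank = 50 × 0.980 = 49.
The 1st smallest replicate is 0.2460; the 49th is 1.5195.

(0.2460, 1.5195)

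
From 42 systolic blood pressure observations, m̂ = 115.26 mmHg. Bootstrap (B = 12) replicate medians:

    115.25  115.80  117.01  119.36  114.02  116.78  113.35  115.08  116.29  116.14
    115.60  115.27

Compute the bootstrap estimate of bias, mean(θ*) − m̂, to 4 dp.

bias = +0.5692

mean(θ*) = (115.25 + 115.80 + 117.01 + 119.36 + 114.02 + 116.78 + 113.35 + 115.08 + 116.29 + 116.14 + 115.60 + 115.27) / 12 = 115.82917
bias = 115.82917 − 115.26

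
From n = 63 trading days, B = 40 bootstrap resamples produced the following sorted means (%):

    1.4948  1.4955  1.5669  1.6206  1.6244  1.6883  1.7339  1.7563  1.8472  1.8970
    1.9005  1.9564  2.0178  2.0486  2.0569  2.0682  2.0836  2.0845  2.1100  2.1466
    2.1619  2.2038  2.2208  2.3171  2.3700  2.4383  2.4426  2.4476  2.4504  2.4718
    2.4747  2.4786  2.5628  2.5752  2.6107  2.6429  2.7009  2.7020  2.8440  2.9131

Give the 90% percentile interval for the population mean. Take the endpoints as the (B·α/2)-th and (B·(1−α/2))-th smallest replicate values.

(1.4955, 2.7020)

α = 0.10; lower rank = 40 × 0.050 = 2; upper rank = 40 × 0.950 = 38.
The 2nd smallest replicate is 1.4955; the 38th is 2.7020.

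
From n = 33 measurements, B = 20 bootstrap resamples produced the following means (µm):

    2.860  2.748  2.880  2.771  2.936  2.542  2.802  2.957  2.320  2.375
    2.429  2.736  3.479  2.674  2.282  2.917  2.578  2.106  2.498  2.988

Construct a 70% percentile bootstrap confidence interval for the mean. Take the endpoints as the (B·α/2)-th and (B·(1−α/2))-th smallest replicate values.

(2.320, 2.936)

Sorted replicates: 2.106, 2.282, 2.320, 2.375, 2.429, 2.498, 2.542, 2.578, 2.674, 2.736, 2.748, 2.771, 2.802, 2.860, 2.880, 2.917, 2.936, 2.957, 2.988, 3.479
α = 0.30; lower rank = 20 × 0.150 = 3; upper rank = 20 × 0.850 = 17.
The 3rd smallest replicate is 2.320; the 17th is 2.936.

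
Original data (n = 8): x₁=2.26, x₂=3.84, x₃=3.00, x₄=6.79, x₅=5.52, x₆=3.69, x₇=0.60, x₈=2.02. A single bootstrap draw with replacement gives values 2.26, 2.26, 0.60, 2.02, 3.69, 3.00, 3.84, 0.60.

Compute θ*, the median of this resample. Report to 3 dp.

θ* = 2.260

Sorted: 0.60, 0.60, 2.02, 2.26, 2.26, 3.00, 3.69, 3.84
Median = average of the two middle values = 2.260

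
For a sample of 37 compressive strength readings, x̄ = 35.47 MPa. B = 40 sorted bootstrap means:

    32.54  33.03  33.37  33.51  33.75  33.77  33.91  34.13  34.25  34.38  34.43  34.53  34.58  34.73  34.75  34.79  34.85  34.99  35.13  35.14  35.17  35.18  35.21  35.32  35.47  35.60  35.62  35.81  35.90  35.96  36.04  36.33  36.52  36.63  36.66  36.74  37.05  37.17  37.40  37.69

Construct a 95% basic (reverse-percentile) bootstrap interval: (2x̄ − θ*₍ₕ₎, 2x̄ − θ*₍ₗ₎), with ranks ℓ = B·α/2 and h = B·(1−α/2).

Percentile endpoints at ranks 1 and 39: θ*₍1₎ = 32.54, θ*₍39₎ = 37.40.
Basic interval reflects these around x̄:
  lower = 2 × 35.47 − 37.40 = 33.54
  upper = 2 × 35.47 − 32.54 = 38.40

(33.54, 38.40)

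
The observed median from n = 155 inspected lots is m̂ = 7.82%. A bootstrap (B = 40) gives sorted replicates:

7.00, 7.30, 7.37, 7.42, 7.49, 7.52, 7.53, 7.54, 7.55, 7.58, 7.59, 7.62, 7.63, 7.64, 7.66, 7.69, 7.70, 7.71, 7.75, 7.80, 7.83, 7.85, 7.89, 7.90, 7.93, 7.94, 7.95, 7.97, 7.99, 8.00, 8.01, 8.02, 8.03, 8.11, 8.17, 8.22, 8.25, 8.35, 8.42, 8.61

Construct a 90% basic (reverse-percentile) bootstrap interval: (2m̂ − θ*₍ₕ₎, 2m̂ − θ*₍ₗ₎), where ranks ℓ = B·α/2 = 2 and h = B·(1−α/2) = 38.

Percentile endpoints at ranks 2 and 38: θ*₍2₎ = 7.30, θ*₍38₎ = 8.35.
Basic interval reflects these around m̂:
  lower = 2 × 7.82 − 8.35 = 7.29
  upper = 2 × 7.82 − 7.30 = 8.34

(7.29, 8.34)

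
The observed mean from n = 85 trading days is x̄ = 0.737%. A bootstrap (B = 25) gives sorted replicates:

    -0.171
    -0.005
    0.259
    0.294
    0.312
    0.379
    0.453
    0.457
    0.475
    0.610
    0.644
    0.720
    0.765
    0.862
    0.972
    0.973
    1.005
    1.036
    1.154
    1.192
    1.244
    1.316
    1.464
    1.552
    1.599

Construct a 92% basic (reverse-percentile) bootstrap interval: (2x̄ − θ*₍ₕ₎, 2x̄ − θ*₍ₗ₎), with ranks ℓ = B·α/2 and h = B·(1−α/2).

(-0.078, 1.645)

Percentile endpoints at ranks 1 and 24: θ*₍1₎ = -0.171, θ*₍24₎ = 1.552.
Basic interval reflects these around x̄:
  lower = 2 × 0.737 − 1.552 = -0.078
  upper = 2 × 0.737 − -0.171 = 1.645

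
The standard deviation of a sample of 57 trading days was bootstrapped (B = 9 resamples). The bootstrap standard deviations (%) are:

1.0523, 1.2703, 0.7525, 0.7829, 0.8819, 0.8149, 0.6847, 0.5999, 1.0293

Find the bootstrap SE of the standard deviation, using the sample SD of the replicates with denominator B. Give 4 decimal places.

Bootstrap SE is the standard deviation of the 9 replicate standard deviations.
Mean of replicates: (1.0523 + 1.2703 + 0.7525 + 0.7829 + 0.8819 + 0.8149 + 0.6847 + 0.5999 + 1.0293) / 9 = 7.86870 / 9 = 0.87430
Sum of squared deviations: (+0.17800)² + (+0.39600)² + (−0.12180)² + (−0.09140)² + (+0.00760)² + (−0.05940)² + (−0.18960)² + (−0.27440)² + (+0.15500)² = 0.35054
Variance = 0.35054 / 9 = 0.03895
SE* = √0.03895

SE* = 0.1974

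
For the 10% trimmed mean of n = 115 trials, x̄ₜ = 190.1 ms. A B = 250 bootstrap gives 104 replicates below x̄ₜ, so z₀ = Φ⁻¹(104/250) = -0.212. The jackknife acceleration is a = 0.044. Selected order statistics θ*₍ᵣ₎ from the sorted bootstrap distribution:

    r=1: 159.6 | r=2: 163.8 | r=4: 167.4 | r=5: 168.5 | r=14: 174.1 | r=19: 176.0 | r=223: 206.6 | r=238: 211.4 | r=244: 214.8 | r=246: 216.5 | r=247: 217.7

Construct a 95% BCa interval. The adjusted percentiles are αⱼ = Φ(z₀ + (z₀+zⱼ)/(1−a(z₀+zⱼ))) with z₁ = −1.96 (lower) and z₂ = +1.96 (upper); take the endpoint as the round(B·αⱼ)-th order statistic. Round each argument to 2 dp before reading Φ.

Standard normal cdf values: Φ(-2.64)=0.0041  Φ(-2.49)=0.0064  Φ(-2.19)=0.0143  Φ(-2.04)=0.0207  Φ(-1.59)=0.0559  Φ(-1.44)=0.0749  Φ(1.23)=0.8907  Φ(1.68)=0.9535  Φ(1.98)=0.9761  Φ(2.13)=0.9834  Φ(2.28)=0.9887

(167.4, 211.4)

Lower: z₀ + z₁ = -0.212 + (-1.960) = -2.172; 1 − a(z₀+z₁) = 1 − (0.044)(-2.172) = 1.0956; argument = -0.212 + (-2.172)/1.0956 = -2.1945 → -2.19.
α₁ = Φ(-2.19) = 0.0143; rank = round(250 × 0.0143) = 4; θ*₍4₎ = 167.4.
Upper: z₀ + z₂ = 1.748; 1 − a(z₀+z₂) = 0.9231; argument = 1.6816 → 1.68; α₂ = 0.9535; rank = 238; θ*₍238₎ = 211.4.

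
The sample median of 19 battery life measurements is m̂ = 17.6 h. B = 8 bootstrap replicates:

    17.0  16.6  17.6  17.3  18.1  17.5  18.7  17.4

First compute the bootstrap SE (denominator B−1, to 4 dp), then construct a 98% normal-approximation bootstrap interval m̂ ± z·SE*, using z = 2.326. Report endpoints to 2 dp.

(16.10, 19.10)

Mean of replicates = 17.5250; sum of squared deviations = 2.9150; SE* = √(2.9150/7) = 0.6453
Margin = 2.326 × 0.6453 = 1.501
Interval: 17.6 ± 1.501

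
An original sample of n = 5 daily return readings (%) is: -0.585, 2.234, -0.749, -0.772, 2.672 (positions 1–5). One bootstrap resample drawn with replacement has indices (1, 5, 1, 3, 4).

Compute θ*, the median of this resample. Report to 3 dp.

Resample values: -0.585, 2.672, -0.585, -0.749, -0.772.
Sorted: -0.772, -0.749, -0.585, -0.585, 2.672
Median = middle value = -0.585

θ* = -0.585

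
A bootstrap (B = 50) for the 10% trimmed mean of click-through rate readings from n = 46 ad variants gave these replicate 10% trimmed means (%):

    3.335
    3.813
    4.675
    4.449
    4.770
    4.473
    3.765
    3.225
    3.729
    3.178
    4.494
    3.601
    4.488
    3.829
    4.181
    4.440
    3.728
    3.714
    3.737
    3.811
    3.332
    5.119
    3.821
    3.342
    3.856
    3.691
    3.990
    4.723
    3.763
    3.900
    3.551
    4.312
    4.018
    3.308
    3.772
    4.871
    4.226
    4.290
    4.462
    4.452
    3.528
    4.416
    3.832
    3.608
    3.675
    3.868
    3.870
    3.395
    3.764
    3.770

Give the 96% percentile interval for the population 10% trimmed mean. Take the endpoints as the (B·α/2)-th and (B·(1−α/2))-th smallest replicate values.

(3.178, 4.871)

Sorted replicates: 3.178, 3.225, 3.308, 3.332, 3.335, 3.342, 3.395, 3.528, 3.551, 3.601, 3.608, 3.675, 3.691, 3.714, 3.728, 3.729, 3.737, 3.763, 3.764, 3.765, 3.770, 3.772, 3.811, 3.813, 3.821, 3.829, 3.832, 3.856, 3.868, 3.870, 3.900, 3.990, 4.018, 4.181, 4.226, 4.290, 4.312, 4.416, 4.440, 4.449, 4.452, 4.462, 4.473, 4.488, 4.494, 4.675, 4.723, 4.770, 4.871, 5.119
α = 0.04; lower rank = 50 × 0.020 = 1; upper rank = 50 × 0.980 = 49.
The 1st smallest replicate is 3.178; the 49th is 4.871.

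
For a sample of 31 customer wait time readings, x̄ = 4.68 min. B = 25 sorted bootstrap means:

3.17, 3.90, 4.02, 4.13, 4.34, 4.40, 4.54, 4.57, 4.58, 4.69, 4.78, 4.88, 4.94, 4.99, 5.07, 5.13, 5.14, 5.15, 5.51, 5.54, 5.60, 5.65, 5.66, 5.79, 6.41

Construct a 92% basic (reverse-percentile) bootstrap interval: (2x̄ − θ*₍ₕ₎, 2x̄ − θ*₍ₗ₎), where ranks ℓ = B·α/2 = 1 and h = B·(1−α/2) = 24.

(3.57, 6.19)

Percentile endpoints at ranks 1 and 24: θ*₍1₎ = 3.17, θ*₍24₎ = 5.79.
Basic interval reflects these around x̄:
  lower = 2 × 4.68 − 5.79 = 3.57
  upper = 2 × 4.68 − 3.17 = 6.19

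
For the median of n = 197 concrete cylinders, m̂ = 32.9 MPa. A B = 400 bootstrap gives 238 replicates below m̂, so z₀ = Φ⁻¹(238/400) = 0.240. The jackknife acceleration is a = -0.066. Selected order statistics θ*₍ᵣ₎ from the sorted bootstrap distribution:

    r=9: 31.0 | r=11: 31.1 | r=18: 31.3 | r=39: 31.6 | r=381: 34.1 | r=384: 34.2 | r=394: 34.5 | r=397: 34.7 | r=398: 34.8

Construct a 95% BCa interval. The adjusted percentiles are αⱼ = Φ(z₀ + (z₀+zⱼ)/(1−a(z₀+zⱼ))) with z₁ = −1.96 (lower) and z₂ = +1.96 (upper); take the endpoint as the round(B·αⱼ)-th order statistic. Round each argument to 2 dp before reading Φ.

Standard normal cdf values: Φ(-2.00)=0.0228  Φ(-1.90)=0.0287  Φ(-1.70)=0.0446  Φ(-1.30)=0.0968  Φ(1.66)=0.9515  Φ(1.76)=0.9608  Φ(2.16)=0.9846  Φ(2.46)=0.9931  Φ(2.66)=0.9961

(31.3, 34.5)

Lower: z₀ + z₁ = 0.240 + (-1.960) = -1.720; 1 − a(z₀+z₁) = 1 − (-0.066)(-1.720) = 0.8865; argument = 0.240 + (-1.720)/0.8865 = -1.7003 → -1.70.
α₁ = Φ(-1.70) = 0.0446; rank = round(400 × 0.0446) = 18; θ*₍18₎ = 31.3.
Upper: z₀ + z₂ = 2.200; 1 − a(z₀+z₂) = 1.1452; argument = 2.1611 → 2.16; α₂ = 0.9846; rank = 394; θ*₍394₎ = 34.5.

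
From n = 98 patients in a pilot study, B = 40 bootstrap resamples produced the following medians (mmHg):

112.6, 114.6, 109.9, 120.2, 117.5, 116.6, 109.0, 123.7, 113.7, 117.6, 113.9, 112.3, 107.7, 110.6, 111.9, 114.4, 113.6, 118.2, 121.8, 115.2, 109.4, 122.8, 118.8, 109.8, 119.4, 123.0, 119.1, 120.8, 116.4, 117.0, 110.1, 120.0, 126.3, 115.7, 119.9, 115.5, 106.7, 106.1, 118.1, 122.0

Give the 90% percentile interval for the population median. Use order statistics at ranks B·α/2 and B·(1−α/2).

Sorted replicates: 106.1, 106.7, 107.7, 109.0, 109.4, 109.8, 109.9, 110.1, 110.6, 111.9, 112.3, 112.6, 113.6, 113.7, 113.9, 114.4, 114.6, 115.2, 115.5, 115.7, 116.4, 116.6, 117.0, 117.5, 117.6, 118.1, 118.2, 118.8, 119.1, 119.4, 119.9, 120.0, 120.2, 120.8, 121.8, 122.0, 122.8, 123.0, 123.7, 126.3
α = 0.10; lower rank = 40 × 0.050 = 2; upper rank = 40 × 0.950 = 38.
The 2nd smallest replicate is 106.7; the 38th is 123.0.

(106.7, 123.0)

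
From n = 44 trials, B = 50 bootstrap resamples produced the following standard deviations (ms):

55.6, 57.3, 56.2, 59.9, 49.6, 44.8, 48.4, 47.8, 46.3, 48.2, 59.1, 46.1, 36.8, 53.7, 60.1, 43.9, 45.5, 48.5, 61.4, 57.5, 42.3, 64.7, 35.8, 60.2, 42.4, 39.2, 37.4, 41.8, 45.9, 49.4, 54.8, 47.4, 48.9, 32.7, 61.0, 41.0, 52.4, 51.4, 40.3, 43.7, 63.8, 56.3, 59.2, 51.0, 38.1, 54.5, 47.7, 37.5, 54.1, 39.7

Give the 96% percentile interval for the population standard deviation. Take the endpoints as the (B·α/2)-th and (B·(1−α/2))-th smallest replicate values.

Sorted replicates: 32.7, 35.8, 36.8, 37.4, 37.5, 38.1, 39.2, 39.7, 40.3, 41.0, 41.8, 42.3, 42.4, 43.7, 43.9, 44.8, 45.5, 45.9, 46.1, 46.3, 47.4, 47.7, 47.8, 48.2, 48.4, 48.5, 48.9, 49.4, 49.6, 51.0, 51.4, 52.4, 53.7, 54.1, 54.5, 54.8, 55.6, 56.2, 56.3, 57.3, 57.5, 59.1, 59.2, 59.9, 60.1, 60.2, 61.0, 61.4, 63.8, 64.7
α = 0.04; lower rank = 50 × 0.020 = 1; upper rank = 50 × 0.980 = 49.
The 1st smallest replicate is 32.7; the 49th is 63.8.

(32.7, 63.8)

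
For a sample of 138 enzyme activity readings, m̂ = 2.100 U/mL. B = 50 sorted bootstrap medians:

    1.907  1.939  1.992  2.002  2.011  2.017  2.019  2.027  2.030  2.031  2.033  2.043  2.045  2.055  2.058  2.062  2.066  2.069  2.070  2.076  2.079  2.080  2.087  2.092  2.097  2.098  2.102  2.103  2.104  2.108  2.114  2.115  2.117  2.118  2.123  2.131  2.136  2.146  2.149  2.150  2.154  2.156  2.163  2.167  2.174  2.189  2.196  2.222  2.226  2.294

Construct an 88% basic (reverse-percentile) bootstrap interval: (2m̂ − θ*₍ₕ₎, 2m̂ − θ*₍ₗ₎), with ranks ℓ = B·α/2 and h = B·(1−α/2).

(2.004, 2.208)

Percentile endpoints at ranks 3 and 47: θ*₍3₎ = 1.992, θ*₍47₎ = 2.196.
Basic interval reflects these around m̂:
  lower = 2 × 2.100 − 2.196 = 2.004
  upper = 2 × 2.100 − 1.992 = 2.208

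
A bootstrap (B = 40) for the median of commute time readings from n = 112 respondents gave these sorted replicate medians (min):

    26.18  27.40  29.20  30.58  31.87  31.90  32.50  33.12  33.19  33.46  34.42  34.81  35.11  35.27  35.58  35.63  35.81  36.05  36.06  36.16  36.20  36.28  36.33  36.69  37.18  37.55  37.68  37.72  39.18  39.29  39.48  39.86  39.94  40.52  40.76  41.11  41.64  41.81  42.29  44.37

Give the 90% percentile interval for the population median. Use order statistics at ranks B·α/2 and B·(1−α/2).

α = 0.10; lower rank = 40 × 0.050 = 2; upper rank = 40 × 0.950 = 38.
The 2nd smallest replicate is 27.40; the 38th is 41.81.

(27.40, 41.81)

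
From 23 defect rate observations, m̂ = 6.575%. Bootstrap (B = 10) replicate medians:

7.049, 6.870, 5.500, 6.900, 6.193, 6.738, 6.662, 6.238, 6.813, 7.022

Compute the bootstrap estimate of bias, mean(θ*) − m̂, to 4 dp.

bias = +0.0235

mean(θ*) = (7.049 + 6.870 + 5.500 + 6.900 + 6.193 + 6.738 + 6.662 + 6.238 + 6.813 + 7.022) / 10 = 6.59850
bias = 6.59850 − 6.575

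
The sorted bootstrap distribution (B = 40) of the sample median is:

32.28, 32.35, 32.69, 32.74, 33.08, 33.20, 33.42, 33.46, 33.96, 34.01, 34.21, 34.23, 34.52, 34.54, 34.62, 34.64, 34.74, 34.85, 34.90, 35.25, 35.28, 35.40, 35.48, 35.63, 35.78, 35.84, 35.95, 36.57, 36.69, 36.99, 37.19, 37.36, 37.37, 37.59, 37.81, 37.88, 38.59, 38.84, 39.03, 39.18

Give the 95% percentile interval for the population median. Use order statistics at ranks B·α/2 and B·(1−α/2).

α = 0.05; lower rank = 40 × 0.025 = 1; upper rank = 40 × 0.975 = 39.
The 1st smallest replicate is 32.28; the 39th is 39.03.

(32.28, 39.03)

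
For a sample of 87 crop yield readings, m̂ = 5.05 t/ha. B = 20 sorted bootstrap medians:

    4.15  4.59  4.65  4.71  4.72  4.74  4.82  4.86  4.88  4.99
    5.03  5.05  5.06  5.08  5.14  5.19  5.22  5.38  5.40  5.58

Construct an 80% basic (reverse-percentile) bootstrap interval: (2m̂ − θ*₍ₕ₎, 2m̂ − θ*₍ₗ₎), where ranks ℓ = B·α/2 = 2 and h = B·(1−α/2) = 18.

(4.72, 5.51)

Percentile endpoints at ranks 2 and 18: θ*₍2₎ = 4.59, θ*₍18₎ = 5.38.
Basic interval reflects these around m̂:
  lower = 2 × 5.05 − 5.38 = 4.72
  upper = 2 × 5.05 − 4.59 = 5.51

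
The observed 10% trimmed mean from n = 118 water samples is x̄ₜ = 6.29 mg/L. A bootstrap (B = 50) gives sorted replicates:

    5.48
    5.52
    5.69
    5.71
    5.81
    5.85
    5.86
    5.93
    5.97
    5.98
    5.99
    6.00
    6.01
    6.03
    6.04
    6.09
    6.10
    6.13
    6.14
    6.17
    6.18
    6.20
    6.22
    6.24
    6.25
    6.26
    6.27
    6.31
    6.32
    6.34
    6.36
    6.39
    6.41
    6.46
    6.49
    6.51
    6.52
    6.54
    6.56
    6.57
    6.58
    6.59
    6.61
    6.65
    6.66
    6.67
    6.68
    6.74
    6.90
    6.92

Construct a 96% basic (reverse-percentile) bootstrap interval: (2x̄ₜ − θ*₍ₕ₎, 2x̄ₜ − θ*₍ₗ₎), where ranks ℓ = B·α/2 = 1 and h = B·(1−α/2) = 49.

(5.68, 7.10)

Percentile endpoints at ranks 1 and 49: θ*₍1₎ = 5.48, θ*₍49₎ = 6.90.
Basic interval reflects these around x̄ₜ:
  lower = 2 × 6.29 − 6.90 = 5.68
  upper = 2 × 6.29 − 5.48 = 7.10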